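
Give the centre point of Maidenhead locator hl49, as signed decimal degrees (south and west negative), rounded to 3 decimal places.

Field H=7, L=11: +7·20° lon, +11·10° lat → SW at lon -40°, lat 20°.
Square 4, 9: +4·2° lon, +9·1° lat → SW at lon -32°, lat 29°.
Cell spans 2° lon × 1° lat. Centre is SW corner plus half of each.
latitude 29.500, longitude -31.000.

29.500, -31.000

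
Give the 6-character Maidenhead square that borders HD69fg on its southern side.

HD69ff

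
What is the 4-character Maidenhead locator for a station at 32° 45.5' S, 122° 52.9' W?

CF87

Offset from 180°W / 90°S: lon 57.12°, lat 57.24°.
Field (20°×10°, letters A–R): lon ⌊57.12/20⌋ = 2 → C; lat ⌊57.24/10⌋ = 5 → F.
Square (2°×1°, digits 0–9): lon ⌊17.12/2⌋ = 8; lat ⌊7.24/1⌋ = 7.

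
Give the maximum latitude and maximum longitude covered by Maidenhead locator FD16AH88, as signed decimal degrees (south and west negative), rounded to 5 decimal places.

-53.67083, -77.92500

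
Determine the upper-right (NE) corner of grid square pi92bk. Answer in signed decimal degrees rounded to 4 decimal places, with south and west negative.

-7.5417, 138.1667

Field P=15, I=8: +15·20° lon, +8·10° lat → SW at lon 120°, lat -10°.
Square 9, 2: +9·2° lon, +2·1° lat → SW at lon 138°, lat -8°.
Subsquare b=1, k=10: +1·0.0833333° lon, +10·0.0416667° lat → SW at lon 138.083°, lat -7.58333°.
Cell spans 0.0833333° lon × 0.0416667° lat. NE corner is SW corner plus one full cell.
latitude -7.5417, longitude 138.1667.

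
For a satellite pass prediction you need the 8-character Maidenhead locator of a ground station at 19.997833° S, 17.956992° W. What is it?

IH10aa50

Shift to the Maidenhead origin (180°W, 90°S): lon 162.04301, lat 70.00217.
Field (20°×10°, letters A–R): lon ⌊162.04301/20⌋ = 8 → I; lat ⌊70.00217/10⌋ = 7 → H.
Square (2°×1°, digits 0–9): lon ⌊2.04301/2⌋ = 1; lat ⌊0.00217/1⌋ = 0.
Subsquare (5′×2.5′, letters a–x): lon ⌊0.04301/0.0833333⌋ = 0 → a; lat ⌊0.00217/0.0416667⌋ = 0 → a.
Extended square (30″×15″, digits 0–9): lon ⌊0.04301/0.00833333⌋ = 5; lat ⌊0.00217/0.00416667⌋ = 0.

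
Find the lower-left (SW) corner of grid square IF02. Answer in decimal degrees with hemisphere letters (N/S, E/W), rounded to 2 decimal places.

38.00° S, 20.00° W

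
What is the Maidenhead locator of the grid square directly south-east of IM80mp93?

Longitude extended square 9; +1 → 10, wraps to 0, carry into subsquare.
Longitude subsquare m = 12; +1 → 13 = n.
Latitude extended square 3; −1 → 2.

IM80np02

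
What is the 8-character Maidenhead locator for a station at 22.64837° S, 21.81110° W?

HG97ci24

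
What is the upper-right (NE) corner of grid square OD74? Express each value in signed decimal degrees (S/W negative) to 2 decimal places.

Field O=14, D=3: +14·20° lon, +3·10° lat → SW at lon 100°, lat -60°.
Square 7, 4: +7·2° lon, +4·1° lat → SW at lon 114°, lat -56°.
Cell spans 2° lon × 1° lat. NE corner is SW corner plus one full cell.
latitude -55.00, longitude 116.00.

-55.00, 116.00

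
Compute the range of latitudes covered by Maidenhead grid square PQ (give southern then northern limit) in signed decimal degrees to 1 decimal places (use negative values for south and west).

Field P=15, Q=16: +15·20° lon, +16·10° lat → SW at lon 120°, lat 70°.
Cell spans 20° lon × 10° lat.
south 70.0, north 80.0.

70.0, 80.0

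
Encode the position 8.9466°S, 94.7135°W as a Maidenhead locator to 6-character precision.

Shift to the Maidenhead origin (180°W, 90°S): lon 85.2865, lat 81.0534.
Field: 85.2865/20 → 4 → E, 81.0534/10 → 8 → I; chars EI.
Square: 5.2865/2 → 2, 1.0534/1 → 1; chars 21.
Subsquare: 1.2865/0.0833333 → 15 → p, 0.0534/0.0416667 → 1 → b; chars pb.

EI21pb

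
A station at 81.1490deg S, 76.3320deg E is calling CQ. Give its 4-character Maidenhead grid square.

Add 180° to longitude and 90° to latitude: 256.33, 8.85.
Field (20°×10°, letters A–R): 256.33/20 → 12 → M, 8.85/10 → 0 → A; chars MA.
Square (2°×1°, digits 0–9): 16.33/2 → 8, 8.85/1 → 8; chars 88.

MA88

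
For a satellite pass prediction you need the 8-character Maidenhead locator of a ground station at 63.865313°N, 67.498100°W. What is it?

Shift to the Maidenhead origin (180°W, 90°S): lon 112.50190, lat 153.86531.
Field: lon ⌊112.50190/20⌋ = 5 → F; lat ⌊153.86531/10⌋ = 15 → P.
Square: lon ⌊12.50190/2⌋ = 6; lat ⌊3.86531/1⌋ = 3.
Subsquare: lon ⌊0.50190/0.0833333⌋ = 6 → g; lat ⌊0.86531/0.0416667⌋ = 20 → u.
Extended square: lon ⌊0.00190/0.00833333⌋ = 0; lat ⌊0.03198/0.00416667⌋ = 7.

FP63gu07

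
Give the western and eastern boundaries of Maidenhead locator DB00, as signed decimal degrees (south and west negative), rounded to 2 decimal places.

-120.00, -118.00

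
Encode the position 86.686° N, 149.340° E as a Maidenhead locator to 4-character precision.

Add 180° to longitude and 90° to latitude: 329.34, 176.69.
Field: lon ⌊329.34/20⌋ = 16 → Q; lat ⌊176.69/10⌋ = 17 → R.
Square: lon ⌊9.34/2⌋ = 4; lat ⌊6.69/1⌋ = 6.

QR46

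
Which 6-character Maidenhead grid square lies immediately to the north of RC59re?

RC59rf

Latitude subsquare e = 4; +1 → 5 = f.
The longitude characters are unchanged.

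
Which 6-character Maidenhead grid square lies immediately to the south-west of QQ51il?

Longitude subsquare i = 8; −1 → 7 = h.
Latitude subsquare l = 11; −1 → 10 = k.

QQ51hk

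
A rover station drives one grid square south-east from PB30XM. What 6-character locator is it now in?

PB40al

Longitude subsquare x = 23; +1 → 24, wraps to 0 = a, carry into square.
Longitude square 3; +1 → 4.
Latitude subsquare m = 12; −1 → 11 = l.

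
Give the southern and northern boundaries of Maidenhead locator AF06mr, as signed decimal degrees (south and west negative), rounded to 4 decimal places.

Field A=0, F=5: +0·20° lon, +5·10° lat → SW at lon -180°, lat -40°.
Square 0, 6: +0·2° lon, +6·1° lat → SW at lon -180°, lat -34°.
Subsquare m=12, r=17: +12·0.0833333° lon, +17·0.0416667° lat → SW at lon -179°, lat -33.2917°.
Cell spans 0.0833333° lon × 0.0416667° lat.
south -33.2917, north -33.2500.

-33.2917, -33.2500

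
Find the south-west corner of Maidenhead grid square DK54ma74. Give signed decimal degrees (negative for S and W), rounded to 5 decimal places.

Field D=3, K=10: +3·20° lon, +10·10° lat → SW at lon -120°, lat 10°.
Square 5, 4: +5·2° lon, +4·1° lat → SW at lon -110°, lat 14°.
Subsquare m=12, a=0: +12·0.0833333° lon, +0·0.0416667° lat → SW at lon -109°, lat 14°.
Extended square 7, 4: +7·0.00833333° lon, +4·0.00416667° lat → SW at lon -108.942°, lat 14.0167°.
latitude 14.01667, longitude -108.94167.

14.01667, -108.94167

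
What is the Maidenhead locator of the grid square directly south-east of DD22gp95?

DD22hp04

Longitude extended square 9; +1 → 10, wraps to 0, carry into subsquare.
Longitude subsquare g = 6; +1 → 7 = h.
Latitude extended square 5; −1 → 4.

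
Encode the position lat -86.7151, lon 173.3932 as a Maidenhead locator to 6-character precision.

RA63qg

Offset from 180°W / 90°S: lon 353.3932°, lat 3.2849°.
Field: lon ⌊353.3932/20⌋ = 17 → R; lat ⌊3.2849/10⌋ = 0 → A.
Square: lon ⌊13.3932/2⌋ = 6; lat ⌊3.2849/1⌋ = 3.
Subsquare: lon ⌊1.3932/0.0833333⌋ = 16 → q; lat ⌊0.2849/0.0416667⌋ = 6 → g.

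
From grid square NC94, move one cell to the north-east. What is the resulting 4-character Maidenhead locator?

Longitude square 9; +1 → 10, wraps to 0, carry into field.
Longitude field N = 13; +1 → 14 = O.
Latitude square 4; +1 → 5.

OC05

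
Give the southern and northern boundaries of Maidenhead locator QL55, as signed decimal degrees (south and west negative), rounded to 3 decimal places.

Field Q=16, L=11: +16·20° lon, +11·10° lat → SW at lon 140°, lat 20°.
Square 5, 5: +5·2° lon, +5·1° lat → SW at lon 150°, lat 25°.
Cell spans 2° lon × 1° lat.
south 25.000, north 26.000.

25.000, 26.000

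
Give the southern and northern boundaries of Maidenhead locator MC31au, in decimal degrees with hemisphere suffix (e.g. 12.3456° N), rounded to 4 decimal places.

Field M=12, C=2: +12·20° lon, +2·10° lat → SW at lon 60°, lat -70°.
Square 3, 1: +3·2° lon, +1·1° lat → SW at lon 66°, lat -69°.
Subsquare a=0, u=20: +0·0.0833333° lon, +20·0.0416667° lat → SW at lon 66°, lat -68.1667°.
Cell spans 0.0833333° lon × 0.0416667° lat.
south 68.1667° S, north 68.1250° S.

68.1667° S, 68.1250° S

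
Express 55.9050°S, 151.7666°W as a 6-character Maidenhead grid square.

BD44cc

Offset from 180°W / 90°S: lon 28.2334°, lat 34.0950°.
Field: lon ⌊28.2334/20⌋ = 1 → B; lat ⌊34.0950/10⌋ = 3 → D.
Square: lon ⌊8.2334/2⌋ = 4; lat ⌊4.0950/1⌋ = 4.
Subsquare: lon ⌊0.2334/0.0833333⌋ = 2 → c; lat ⌊0.0950/0.0416667⌋ = 2 → c.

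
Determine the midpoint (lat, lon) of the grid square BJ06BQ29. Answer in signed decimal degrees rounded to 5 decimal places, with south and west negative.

Field B=1, J=9: +1·20° lon, +9·10° lat → SW at lon -160°, lat 0°.
Square 0, 6: +0·2° lon, +6·1° lat → SW at lon -160°, lat 6°.
Subsquare b=1, q=16: +1·0.0833333° lon, +16·0.0416667° lat → SW at lon -159.917°, lat 6.66667°.
Extended square 2, 9: +2·0.00833333° lon, +9·0.00416667° lat → SW at lon -159.9°, lat 6.70417°.
Cell spans 0.00833333° lon × 0.00416667° lat. Centre is SW corner plus half of each.
latitude 6.70625, longitude -159.89583.

6.70625, -159.89583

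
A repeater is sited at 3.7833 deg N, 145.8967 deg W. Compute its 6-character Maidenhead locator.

BJ73bs

Offset from 180°W / 90°S: lon 34.1033°, lat 93.7833°.
Field: lon ⌊34.1033/20⌋ = 1 → B; lat ⌊93.7833/10⌋ = 9 → J.
Square: lon ⌊14.1033/2⌋ = 7; lat ⌊3.7833/1⌋ = 3.
Subsquare: lon ⌊0.1033/0.0833333⌋ = 1 → b; lat ⌊0.7833/0.0416667⌋ = 18 → s.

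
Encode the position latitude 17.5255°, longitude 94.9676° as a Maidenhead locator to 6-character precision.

NK77lm

Shift to the Maidenhead origin (180°W, 90°S): lon 274.9676, lat 107.5255.
Field: 274.9676/20 → 13 → N, 107.5255/10 → 10 → K; chars NK.
Square: 14.9676/2 → 7, 7.5255/1 → 7; chars 77.
Subsquare: 0.9676/0.0833333 → 11 → l, 0.5255/0.0416667 → 12 → m; chars lm.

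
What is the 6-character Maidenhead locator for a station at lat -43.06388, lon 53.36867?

LE66qw

Add 180° to longitude and 90° to latitude: 233.3687, 46.9361.
Field: lon ⌊233.3687/20⌋ = 11 → L; lat ⌊46.9361/10⌋ = 4 → E.
Square: lon ⌊13.3687/2⌋ = 6; lat ⌊6.9361/1⌋ = 6.
Subsquare: lon ⌊1.3687/0.0833333⌋ = 16 → q; lat ⌊0.9361/0.0416667⌋ = 22 → w.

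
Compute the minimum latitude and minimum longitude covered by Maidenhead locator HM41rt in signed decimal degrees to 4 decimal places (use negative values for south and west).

Field H=7, M=12: +7·20° lon, +12·10° lat → SW at lon -40°, lat 30°.
Square 4, 1: +4·2° lon, +1·1° lat → SW at lon -32°, lat 31°.
Subsquare r=17, t=19: +17·0.0833333° lon, +19·0.0416667° lat → SW at lon -30.5833°, lat 31.7917°.
latitude 31.7917, longitude -30.5833.

31.7917, -30.5833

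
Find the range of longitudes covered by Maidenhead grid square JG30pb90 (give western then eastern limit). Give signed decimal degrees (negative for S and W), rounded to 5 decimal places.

Field J=9, G=6: +9·20° lon, +6·10° lat → SW at lon 0°, lat -30°.
Square 3, 0: +3·2° lon, +0·1° lat → SW at lon 6°, lat -30°.
Subsquare p=15, b=1: +15·0.0833333° lon, +1·0.0416667° lat → SW at lon 7.25°, lat -29.9583°.
Extended square 9, 0: +9·0.00833333° lon, +0·0.00416667° lat → SW at lon 7.325°, lat -29.9583°.
Cell spans 0.00833333° lon × 0.00416667° lat.
west 7.32500, east 7.33333.

7.32500, 7.33333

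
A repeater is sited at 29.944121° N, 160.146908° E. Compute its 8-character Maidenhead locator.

Add 180° to longitude and 90° to latitude: 340.14691, 119.94412.
Field: lon ⌊340.14691/20⌋ = 17 → R; lat ⌊119.94412/10⌋ = 11 → L.
Square: lon ⌊0.14691/2⌋ = 0; lat ⌊9.94412/1⌋ = 9.
Subsquare: lon ⌊0.14691/0.0833333⌋ = 1 → b; lat ⌊0.94412/0.0416667⌋ = 22 → w.
Extended square: lon ⌊0.06357/0.00833333⌋ = 7; lat ⌊0.02745/0.00416667⌋ = 6.

RL09bw76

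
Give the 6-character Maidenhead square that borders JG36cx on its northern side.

Latitude subsquare x = 23; +1 → 24, wraps to 0 = a, carry into square.
Latitude square 6; +1 → 7.
The longitude characters are unchanged.

JG37ca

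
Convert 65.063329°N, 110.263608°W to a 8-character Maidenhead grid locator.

DP45ub85

Add 180° to longitude and 90° to latitude: 69.73639, 155.06333.
Field: 69.73639/20 → 3 → D, 155.06333/10 → 15 → P; chars DP.
Square: 9.73639/2 → 4, 5.06333/1 → 5; chars 45.
Subsquare: 1.73639/0.0833333 → 20 → u, 0.06333/0.0416667 → 1 → b; chars ub.
Extended square: 0.06973/0.00833333 → 8, 0.02166/0.00416667 → 5; chars 85.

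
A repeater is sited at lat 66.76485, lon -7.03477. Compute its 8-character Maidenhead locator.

IP66ls53

Offset from 180°W / 90°S: lon 172.96523°, lat 156.76485°.
Field: 172.96523/20 → 8 → I, 156.76485/10 → 15 → P; chars IP.
Square: 12.96523/2 → 6, 6.76485/1 → 6; chars 66.
Subsquare: 0.96523/0.0833333 → 11 → l, 0.76485/0.0416667 → 18 → s; chars ls.
Extended square: 0.04856/0.00833333 → 5, 0.01485/0.00416667 → 3; chars 53.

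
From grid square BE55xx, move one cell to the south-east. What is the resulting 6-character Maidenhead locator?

BE65aw

Longitude subsquare x = 23; +1 → 24, wraps to 0 = a, carry into square.
Longitude square 5; +1 → 6.
Latitude subsquare x = 23; −1 → 22 = w.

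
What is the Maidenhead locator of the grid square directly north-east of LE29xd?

Longitude subsquare x = 23; +1 → 24, wraps to 0 = a, carry into square.
Longitude square 2; +1 → 3.
Latitude subsquare d = 3; +1 → 4 = e.

LE39ae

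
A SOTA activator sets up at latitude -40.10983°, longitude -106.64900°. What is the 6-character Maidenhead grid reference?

DE69qv

Shift to the Maidenhead origin (180°W, 90°S): lon 73.3510, lat 49.8902.
Field: 73.3510/20 → 3 → D, 49.8902/10 → 4 → E; chars DE.
Square: 13.3510/2 → 6, 9.8902/1 → 9; chars 69.
Subsquare: 1.3510/0.0833333 → 16 → q, 0.8902/0.0416667 → 21 → v; chars qv.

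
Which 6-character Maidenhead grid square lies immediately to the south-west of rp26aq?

Longitude subsquare a = 0; −1 → -1, wraps to 23 = x, carry into square.
Longitude square 2; −1 → 1.
Latitude subsquare q = 16; −1 → 15 = p.

RP16xp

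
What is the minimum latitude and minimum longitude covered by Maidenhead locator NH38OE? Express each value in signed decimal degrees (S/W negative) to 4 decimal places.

-11.8333, 87.1667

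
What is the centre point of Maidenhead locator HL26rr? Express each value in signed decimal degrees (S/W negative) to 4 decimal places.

26.7292, -34.5417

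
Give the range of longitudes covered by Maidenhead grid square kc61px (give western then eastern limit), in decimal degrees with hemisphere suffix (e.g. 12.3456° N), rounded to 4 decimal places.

Field K=10, C=2: +10·20° lon, +2·10° lat → SW at lon 20°, lat -70°.
Square 6, 1: +6·2° lon, +1·1° lat → SW at lon 32°, lat -69°.
Subsquare p=15, x=23: +15·0.0833333° lon, +23·0.0416667° lat → SW at lon 33.25°, lat -68.0417°.
Cell spans 0.0833333° lon × 0.0416667° lat.
west 33.2500° E, east 33.3333° E.

33.2500° E, 33.3333° E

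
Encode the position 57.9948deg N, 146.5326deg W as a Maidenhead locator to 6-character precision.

BO67rx

Add 180° to longitude and 90° to latitude: 33.4674, 147.9948.
Field (20°×10°, letters A–R): lon ⌊33.4674/20⌋ = 1 → B; lat ⌊147.9948/10⌋ = 14 → O.
Square (2°×1°, digits 0–9): lon ⌊13.4674/2⌋ = 6; lat ⌊7.9948/1⌋ = 7.
Subsquare (5′×2.5′, letters a–x): lon ⌊1.4674/0.0833333⌋ = 17 → r; lat ⌊0.9948/0.0416667⌋ = 23 → x.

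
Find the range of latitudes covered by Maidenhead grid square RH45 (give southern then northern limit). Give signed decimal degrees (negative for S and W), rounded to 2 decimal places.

-15.00, -14.00

Field R=17, H=7: +17·20° lon, +7·10° lat → SW at lon 160°, lat -20°.
Square 4, 5: +4·2° lon, +5·1° lat → SW at lon 168°, lat -15°.
Cell spans 2° lon × 1° lat.
south -15.00, north -14.00.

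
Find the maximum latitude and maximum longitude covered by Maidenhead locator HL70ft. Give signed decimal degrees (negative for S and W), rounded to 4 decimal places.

Field H=7, L=11: +7·20° lon, +11·10° lat → SW at lon -40°, lat 20°.
Square 7, 0: +7·2° lon, +0·1° lat → SW at lon -26°, lat 20°.
Subsquare f=5, t=19: +5·0.0833333° lon, +19·0.0416667° lat → SW at lon -25.5833°, lat 20.7917°.
Cell spans 0.0833333° lon × 0.0416667° lat. NE corner is SW corner plus one full cell.
latitude 20.8333, longitude -25.5000.

20.8333, -25.5000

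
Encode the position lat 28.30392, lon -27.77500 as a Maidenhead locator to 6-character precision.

Offset from 180°W / 90°S: lon 152.2250°, lat 118.3039°.
Field: lon ⌊152.2250/20⌋ = 7 → H; lat ⌊118.3039/10⌋ = 11 → L.
Square: lon ⌊12.2250/2⌋ = 6; lat ⌊8.3039/1⌋ = 8.
Subsquare: lon ⌊0.2250/0.0833333⌋ = 2 → c; lat ⌊0.3039/0.0416667⌋ = 7 → h.

HL68ch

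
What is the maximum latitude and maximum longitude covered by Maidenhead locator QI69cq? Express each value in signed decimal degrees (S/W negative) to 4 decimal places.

-0.2917, 152.2500

Field Q=16, I=8: +16·20° lon, +8·10° lat → SW at lon 140°, lat -10°.
Square 6, 9: +6·2° lon, +9·1° lat → SW at lon 152°, lat -1°.
Subsquare c=2, q=16: +2·0.0833333° lon, +16·0.0416667° lat → SW at lon 152.167°, lat -0.333333°.
Cell spans 0.0833333° lon × 0.0416667° lat. NE corner is SW corner plus one full cell.
latitude -0.2917, longitude 152.2500.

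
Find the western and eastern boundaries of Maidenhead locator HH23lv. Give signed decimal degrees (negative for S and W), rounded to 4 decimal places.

-35.0833, -35.0000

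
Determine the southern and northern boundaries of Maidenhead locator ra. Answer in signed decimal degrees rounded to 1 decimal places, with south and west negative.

Field R=17, A=0: +17·20° lon, +0·10° lat → SW at lon 160°, lat -90°.
Cell spans 20° lon × 10° lat.
south -90.0, north -80.0.

-90.0, -80.0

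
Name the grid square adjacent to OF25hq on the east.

OF25iq

Longitude subsquare h = 7; +1 → 8 = i.
The latitude characters are unchanged.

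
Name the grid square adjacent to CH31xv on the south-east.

CH41au

Longitude subsquare x = 23; +1 → 24, wraps to 0 = a, carry into square.
Longitude square 3; +1 → 4.
Latitude subsquare v = 21; −1 → 20 = u.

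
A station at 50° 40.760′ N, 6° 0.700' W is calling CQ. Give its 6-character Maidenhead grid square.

Shift to the Maidenhead origin (180°W, 90°S): lon 173.9883, lat 140.6793.
Field (20°×10°, letters A–R): 173.9883/20 → 8 → I, 140.6793/10 → 14 → O; chars IO.
Square (2°×1°, digits 0–9): 13.9883/2 → 6, 0.6793/1 → 0; chars 60.
Subsquare (5′×2.5′, letters a–x): 1.9883/0.0833333 → 23 → x, 0.6793/0.0416667 → 16 → q; chars xq.

IO60xq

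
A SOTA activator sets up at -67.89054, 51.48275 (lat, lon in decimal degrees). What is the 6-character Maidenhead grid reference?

LC52rc

Offset from 180°W / 90°S: lon 231.4828°, lat 22.1095°.
Field: 231.4828/20 → 11 → L, 22.1095/10 → 2 → C; chars LC.
Square: 11.4828/2 → 5, 2.1095/1 → 2; chars 52.
Subsquare: 1.4828/0.0833333 → 17 → r, 0.1095/0.0416667 → 2 → c; chars rc.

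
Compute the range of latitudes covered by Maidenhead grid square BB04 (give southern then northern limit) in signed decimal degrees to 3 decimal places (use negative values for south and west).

-76.000, -75.000

Field B=1, B=1: +1·20° lon, +1·10° lat → SW at lon -160°, lat -80°.
Square 0, 4: +0·2° lon, +4·1° lat → SW at lon -160°, lat -76°.
Cell spans 2° lon × 1° lat.
south -76.000, north -75.000.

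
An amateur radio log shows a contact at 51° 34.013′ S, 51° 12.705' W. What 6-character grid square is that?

GD48jk

Shift to the Maidenhead origin (180°W, 90°S): lon 128.7883, lat 38.4331.
Field: lon ⌊128.7883/20⌋ = 6 → G; lat ⌊38.4331/10⌋ = 3 → D.
Square: lon ⌊8.7883/2⌋ = 4; lat ⌊8.4331/1⌋ = 8.
Subsquare: lon ⌊0.7883/0.0833333⌋ = 9 → j; lat ⌊0.4331/0.0416667⌋ = 10 → k.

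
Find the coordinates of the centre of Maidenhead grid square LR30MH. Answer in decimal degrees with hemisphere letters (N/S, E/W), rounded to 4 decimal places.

80.3125° N, 47.0417° E

Field L=11, R=17: +11·20° lon, +17·10° lat → SW at lon 40°, lat 80°.
Square 3, 0: +3·2° lon, +0·1° lat → SW at lon 46°, lat 80°.
Subsquare m=12, h=7: +12·0.0833333° lon, +7·0.0416667° lat → SW at lon 47°, lat 80.2917°.
Cell spans 0.0833333° lon × 0.0416667° lat. Centre is SW corner plus half of each.
latitude 80.3125° N, longitude 47.0417° E.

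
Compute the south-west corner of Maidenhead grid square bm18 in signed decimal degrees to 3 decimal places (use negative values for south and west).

38.000, -158.000

Field B=1, M=12: +1·20° lon, +12·10° lat → SW at lon -160°, lat 30°.
Square 1, 8: +1·2° lon, +8·1° lat → SW at lon -158°, lat 38°.
latitude 38.000, longitude -158.000.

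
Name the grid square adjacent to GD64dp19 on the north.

GD64dq10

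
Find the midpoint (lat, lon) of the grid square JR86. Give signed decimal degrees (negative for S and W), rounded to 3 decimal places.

86.500, 17.000

Field J=9, R=17: +9·20° lon, +17·10° lat → SW at lon 0°, lat 80°.
Square 8, 6: +8·2° lon, +6·1° lat → SW at lon 16°, lat 86°.
Cell spans 2° lon × 1° lat. Centre is SW corner plus half of each.
latitude 86.500, longitude 17.000.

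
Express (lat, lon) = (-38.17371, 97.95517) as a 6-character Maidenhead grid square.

Shift to the Maidenhead origin (180°W, 90°S): lon 277.9552, lat 51.8263.
Field: 277.9552/20 → 13 → N, 51.8263/10 → 5 → F; chars NF.
Square: 17.9552/2 → 8, 1.8263/1 → 1; chars 81.
Subsquare: 1.9552/0.0833333 → 23 → x, 0.8263/0.0416667 → 19 → t; chars xt.

NF81xt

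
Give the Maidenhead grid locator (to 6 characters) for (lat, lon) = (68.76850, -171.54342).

AP48fs

Offset from 180°W / 90°S: lon 8.4566°, lat 158.7685°.
Field: 8.4566/20 → 0 → A, 158.7685/10 → 15 → P; chars AP.
Square: 8.4566/2 → 4, 8.7685/1 → 8; chars 48.
Subsquare: 0.4566/0.0833333 → 5 → f, 0.7685/0.0416667 → 18 → s; chars fs.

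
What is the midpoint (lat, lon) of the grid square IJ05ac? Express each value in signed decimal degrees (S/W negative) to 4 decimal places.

Field I=8, J=9: +8·20° lon, +9·10° lat → SW at lon -20°, lat 0°.
Square 0, 5: +0·2° lon, +5·1° lat → SW at lon -20°, lat 5°.
Subsquare a=0, c=2: +0·0.0833333° lon, +2·0.0416667° lat → SW at lon -20°, lat 5.08333°.
Cell spans 0.0833333° lon × 0.0416667° lat. Centre is SW corner plus half of each.
latitude 5.1042, longitude -19.9583.

5.1042, -19.9583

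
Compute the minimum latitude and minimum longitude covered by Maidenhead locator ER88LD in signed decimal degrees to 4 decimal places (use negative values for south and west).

88.1250, -83.0833

Field E=4, R=17: +4·20° lon, +17·10° lat → SW at lon -100°, lat 80°.
Square 8, 8: +8·2° lon, +8·1° lat → SW at lon -84°, lat 88°.
Subsquare l=11, d=3: +11·0.0833333° lon, +3·0.0416667° lat → SW at lon -83.0833°, lat 88.125°.
latitude 88.1250, longitude -83.0833.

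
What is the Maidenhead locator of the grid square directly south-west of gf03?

FF92

Longitude square 0; −1 → -1, wraps to 9, carry into field.
Longitude field G = 6; −1 → 5 = F.
Latitude square 3; −1 → 2.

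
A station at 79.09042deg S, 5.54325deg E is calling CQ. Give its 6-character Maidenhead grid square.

JB20sv

Offset from 180°W / 90°S: lon 185.5433°, lat 10.9096°.
Field: lon ⌊185.5433/20⌋ = 9 → J; lat ⌊10.9096/10⌋ = 1 → B.
Square: lon ⌊5.5433/2⌋ = 2; lat ⌊0.9096/1⌋ = 0.
Subsquare: lon ⌊1.5433/0.0833333⌋ = 18 → s; lat ⌊0.9096/0.0416667⌋ = 21 → v.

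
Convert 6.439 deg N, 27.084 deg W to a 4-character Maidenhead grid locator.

HJ66

Shift to the Maidenhead origin (180°W, 90°S): lon 152.92, lat 96.44.
Field: lon ⌊152.92/20⌋ = 7 → H; lat ⌊96.44/10⌋ = 9 → J.
Square: lon ⌊12.92/2⌋ = 6; lat ⌊6.44/1⌋ = 6.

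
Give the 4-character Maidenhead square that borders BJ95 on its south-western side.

BJ84

Longitude square 9; −1 → 8.
Latitude square 5; −1 → 4.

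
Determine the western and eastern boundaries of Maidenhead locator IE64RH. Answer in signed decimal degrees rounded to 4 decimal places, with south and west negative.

-6.5833, -6.5000

Field I=8, E=4: +8·20° lon, +4·10° lat → SW at lon -20°, lat -50°.
Square 6, 4: +6·2° lon, +4·1° lat → SW at lon -8°, lat -46°.
Subsquare r=17, h=7: +17·0.0833333° lon, +7·0.0416667° lat → SW at lon -6.58333°, lat -45.7083°.
Cell spans 0.0833333° lon × 0.0416667° lat.
west -6.5833, east -6.5000.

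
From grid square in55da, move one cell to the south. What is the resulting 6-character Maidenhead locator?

IN54dx

Latitude subsquare a = 0; −1 → -1, wraps to 23 = x, carry into square.
Latitude square 5; −1 → 4.
The longitude characters are unchanged.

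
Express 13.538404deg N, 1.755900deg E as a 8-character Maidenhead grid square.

JK03vm09

Add 180° to longitude and 90° to latitude: 181.75590, 103.53840.
Field: lon ⌊181.75590/20⌋ = 9 → J; lat ⌊103.53840/10⌋ = 10 → K.
Square: lon ⌊1.75590/2⌋ = 0; lat ⌊3.53840/1⌋ = 3.
Subsquare: lon ⌊1.75590/0.0833333⌋ = 21 → v; lat ⌊0.53840/0.0416667⌋ = 12 → m.
Extended square: lon ⌊0.00590/0.00833333⌋ = 0; lat ⌊0.03840/0.00416667⌋ = 9.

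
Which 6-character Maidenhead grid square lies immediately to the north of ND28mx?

ND29ma

Latitude subsquare x = 23; +1 → 24, wraps to 0 = a, carry into square.
Latitude square 8; +1 → 9.
The longitude characters are unchanged.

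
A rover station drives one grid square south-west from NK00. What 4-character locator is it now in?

MJ99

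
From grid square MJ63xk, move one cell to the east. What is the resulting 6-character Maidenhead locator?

Longitude subsquare x = 23; +1 → 24, wraps to 0 = a, carry into square.
Longitude square 6; +1 → 7.
The latitude characters are unchanged.

MJ73ak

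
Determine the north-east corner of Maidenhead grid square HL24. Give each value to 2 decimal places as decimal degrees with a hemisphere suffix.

25.00° N, 34.00° W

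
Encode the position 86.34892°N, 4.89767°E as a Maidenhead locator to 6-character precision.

JR26ki

Add 180° to longitude and 90° to latitude: 184.8977, 176.3489.
Field (20°×10°, letters A–R): lon ⌊184.8977/20⌋ = 9 → J; lat ⌊176.3489/10⌋ = 17 → R.
Square (2°×1°, digits 0–9): lon ⌊4.8977/2⌋ = 2; lat ⌊6.3489/1⌋ = 6.
Subsquare (5′×2.5′, letters a–x): lon ⌊0.8977/0.0833333⌋ = 10 → k; lat ⌊0.3489/0.0416667⌋ = 8 → i.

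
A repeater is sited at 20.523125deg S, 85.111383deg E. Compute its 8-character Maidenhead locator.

NG29nl34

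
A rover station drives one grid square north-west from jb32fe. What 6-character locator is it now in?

JB32ef

Longitude subsquare f = 5; −1 → 4 = e.
Latitude subsquare e = 4; +1 → 5 = f.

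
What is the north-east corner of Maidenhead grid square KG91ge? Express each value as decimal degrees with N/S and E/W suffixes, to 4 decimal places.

Field K=10, G=6: +10·20° lon, +6·10° lat → SW at lon 20°, lat -30°.
Square 9, 1: +9·2° lon, +1·1° lat → SW at lon 38°, lat -29°.
Subsquare g=6, e=4: +6·0.0833333° lon, +4·0.0416667° lat → SW at lon 38.5°, lat -28.8333°.
Cell spans 0.0833333° lon × 0.0416667° lat. NE corner is SW corner plus one full cell.
latitude 28.7917° S, longitude 38.5833° E.

28.7917° S, 38.5833° E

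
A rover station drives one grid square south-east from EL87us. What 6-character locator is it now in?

EL87vr

Longitude subsquare u = 20; +1 → 21 = v.
Latitude subsquare s = 18; −1 → 17 = r.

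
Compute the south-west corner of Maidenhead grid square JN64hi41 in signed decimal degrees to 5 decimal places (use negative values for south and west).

Field J=9, N=13: +9·20° lon, +13·10° lat → SW at lon 0°, lat 40°.
Square 6, 4: +6·2° lon, +4·1° lat → SW at lon 12°, lat 44°.
Subsquare h=7, i=8: +7·0.0833333° lon, +8·0.0416667° lat → SW at lon 12.5833°, lat 44.3333°.
Extended square 4, 1: +4·0.00833333° lon, +1·0.00416667° lat → SW at lon 12.6167°, lat 44.3375°.
latitude 44.33750, longitude 12.61667.

44.33750, 12.61667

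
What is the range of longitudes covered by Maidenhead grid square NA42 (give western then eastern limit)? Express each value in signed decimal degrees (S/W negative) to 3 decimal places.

Field N=13, A=0: +13·20° lon, +0·10° lat → SW at lon 80°, lat -90°.
Square 4, 2: +4·2° lon, +2·1° lat → SW at lon 88°, lat -88°.
Cell spans 2° lon × 1° lat.
west 88.000, east 90.000.

88.000, 90.000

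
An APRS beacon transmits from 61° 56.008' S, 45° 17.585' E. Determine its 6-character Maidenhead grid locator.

Add 180° to longitude and 90° to latitude: 225.2931, 28.0665.
Field (20°×10°, letters A–R): 225.2931/20 → 11 → L, 28.0665/10 → 2 → C; chars LC.
Square (2°×1°, digits 0–9): 5.2931/2 → 2, 8.0665/1 → 8; chars 28.
Subsquare (5′×2.5′, letters a–x): 1.2931/0.0833333 → 15 → p, 0.0665/0.0416667 → 1 → b; chars pb.

LC28pb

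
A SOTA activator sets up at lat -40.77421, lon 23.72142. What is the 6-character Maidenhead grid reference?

Shift to the Maidenhead origin (180°W, 90°S): lon 203.7214, lat 49.2258.
Field: 203.7214/20 → 10 → K, 49.2258/10 → 4 → E; chars KE.
Square: 3.7214/2 → 1, 9.2258/1 → 9; chars 19.
Subsquare: 1.7214/0.0833333 → 20 → u, 0.2258/0.0416667 → 5 → f; chars uf.

KE19uf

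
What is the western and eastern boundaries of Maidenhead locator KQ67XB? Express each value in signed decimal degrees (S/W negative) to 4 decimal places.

Field K=10, Q=16: +10·20° lon, +16·10° lat → SW at lon 20°, lat 70°.
Square 6, 7: +6·2° lon, +7·1° lat → SW at lon 32°, lat 77°.
Subsquare x=23, b=1: +23·0.0833333° lon, +1·0.0416667° lat → SW at lon 33.9167°, lat 77.0417°.
Cell spans 0.0833333° lon × 0.0416667° lat.
west 33.9167, east 34.0000.

33.9167, 34.0000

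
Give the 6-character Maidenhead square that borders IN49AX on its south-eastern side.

Longitude subsquare a = 0; +1 → 1 = b.
Latitude subsquare x = 23; −1 → 22 = w.

IN49bw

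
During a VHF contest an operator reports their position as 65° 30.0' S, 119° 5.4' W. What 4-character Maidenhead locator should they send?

DC04

Shift to the Maidenhead origin (180°W, 90°S): lon 60.91, lat 24.50.
Field: 60.91/20 → 3 → D, 24.50/10 → 2 → C; chars DC.
Square: 0.91/2 → 0, 4.50/1 → 4; chars 04.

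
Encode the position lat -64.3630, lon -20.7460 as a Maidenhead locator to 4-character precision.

HC95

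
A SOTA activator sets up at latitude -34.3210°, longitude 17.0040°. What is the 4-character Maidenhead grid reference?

JF85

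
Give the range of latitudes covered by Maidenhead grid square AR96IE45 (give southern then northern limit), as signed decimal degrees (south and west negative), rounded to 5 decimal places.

86.18750, 86.19167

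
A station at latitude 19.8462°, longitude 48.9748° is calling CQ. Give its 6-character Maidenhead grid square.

LK49lu

Shift to the Maidenhead origin (180°W, 90°S): lon 228.9748, lat 109.8462.
Field: 228.9748/20 → 11 → L, 109.8462/10 → 10 → K; chars LK.
Square: 8.9748/2 → 4, 9.8462/1 → 9; chars 49.
Subsquare: 0.9748/0.0833333 → 11 → l, 0.8462/0.0416667 → 20 → u; chars lu.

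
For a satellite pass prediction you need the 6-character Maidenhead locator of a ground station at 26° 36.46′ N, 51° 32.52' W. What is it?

GL46fo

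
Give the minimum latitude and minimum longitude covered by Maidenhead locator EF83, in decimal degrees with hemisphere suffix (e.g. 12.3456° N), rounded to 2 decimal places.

37.00° S, 84.00° W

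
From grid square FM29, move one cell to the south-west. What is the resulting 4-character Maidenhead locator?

Longitude square 2; −1 → 1.
Latitude square 9; −1 → 8.

FM18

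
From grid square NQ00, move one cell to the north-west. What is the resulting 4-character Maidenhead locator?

MQ91

Longitude square 0; −1 → -1, wraps to 9, carry into field.
Longitude field N = 13; −1 → 12 = M.
Latitude square 0; +1 → 1.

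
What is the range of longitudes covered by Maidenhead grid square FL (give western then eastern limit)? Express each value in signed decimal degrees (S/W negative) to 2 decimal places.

-80.00, -60.00

Field F=5, L=11: +5·20° lon, +11·10° lat → SW at lon -80°, lat 20°.
Cell spans 20° lon × 10° lat.
west -80.00, east -60.00.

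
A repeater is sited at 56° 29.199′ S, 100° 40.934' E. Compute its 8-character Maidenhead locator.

OD03im13

Offset from 180°W / 90°S: lon 280.68223°, lat 33.51335°.
Field (20°×10°, letters A–R): 280.68223/20 → 14 → O, 33.51335/10 → 3 → D; chars OD.
Square (2°×1°, digits 0–9): 0.68223/2 → 0, 3.51335/1 → 3; chars 03.
Subsquare (5′×2.5′, letters a–x): 0.68223/0.0833333 → 8 → i, 0.51335/0.0416667 → 12 → m; chars im.
Extended square (30″×15″, digits 0–9): 0.01557/0.00833333 → 1, 0.01335/0.00416667 → 3; chars 13.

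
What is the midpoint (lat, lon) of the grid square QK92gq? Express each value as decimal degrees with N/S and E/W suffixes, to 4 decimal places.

Field Q=16, K=10: +16·20° lon, +10·10° lat → SW at lon 140°, lat 10°.
Square 9, 2: +9·2° lon, +2·1° lat → SW at lon 158°, lat 12°.
Subsquare g=6, q=16: +6·0.0833333° lon, +16·0.0416667° lat → SW at lon 158.5°, lat 12.6667°.
Cell spans 0.0833333° lon × 0.0416667° lat. Centre is SW corner plus half of each.
latitude 12.6875° N, longitude 158.5417° E.

12.6875° N, 158.5417° E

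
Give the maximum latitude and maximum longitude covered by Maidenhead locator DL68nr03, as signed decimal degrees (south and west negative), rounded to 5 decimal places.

Field D=3, L=11: +3·20° lon, +11·10° lat → SW at lon -120°, lat 20°.
Square 6, 8: +6·2° lon, +8·1° lat → SW at lon -108°, lat 28°.
Subsquare n=13, r=17: +13·0.0833333° lon, +17·0.0416667° lat → SW at lon -106.917°, lat 28.7083°.
Extended square 0, 3: +0·0.00833333° lon, +3·0.00416667° lat → SW at lon -106.917°, lat 28.7208°.
Cell spans 0.00833333° lon × 0.00416667° lat. NE corner is SW corner plus one full cell.
latitude 28.72500, longitude -106.90833.

28.72500, -106.90833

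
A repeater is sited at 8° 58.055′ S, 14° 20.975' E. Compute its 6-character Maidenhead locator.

JI71ea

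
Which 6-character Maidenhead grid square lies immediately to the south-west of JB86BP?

JB86ao

Longitude subsquare b = 1; −1 → 0 = a.
Latitude subsquare p = 15; −1 → 14 = o.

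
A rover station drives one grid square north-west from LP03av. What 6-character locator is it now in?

Longitude subsquare a = 0; −1 → -1, wraps to 23 = x, carry into square.
Longitude square 0; −1 → -1, wraps to 9, carry into field.
Longitude field L = 11; −1 → 10 = K.
Latitude subsquare v = 21; +1 → 22 = w.

KP93xw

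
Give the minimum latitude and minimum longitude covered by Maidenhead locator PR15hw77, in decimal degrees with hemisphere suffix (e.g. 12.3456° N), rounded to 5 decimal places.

Field P=15, R=17: +15·20° lon, +17·10° lat → SW at lon 120°, lat 80°.
Square 1, 5: +1·2° lon, +5·1° lat → SW at lon 122°, lat 85°.
Subsquare h=7, w=22: +7·0.0833333° lon, +22·0.0416667° lat → SW at lon 122.583°, lat 85.9167°.
Extended square 7, 7: +7·0.00833333° lon, +7·0.00416667° lat → SW at lon 122.642°, lat 85.9458°.
latitude 85.94583° N, longitude 122.64167° E.

85.94583° N, 122.64167° E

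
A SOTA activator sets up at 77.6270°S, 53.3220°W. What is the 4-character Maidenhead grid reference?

GB32

Add 180° to longitude and 90° to latitude: 126.68, 12.37.
Field: lon ⌊126.68/20⌋ = 6 → G; lat ⌊12.37/10⌋ = 1 → B.
Square: lon ⌊6.68/2⌋ = 3; lat ⌊2.37/1⌋ = 2.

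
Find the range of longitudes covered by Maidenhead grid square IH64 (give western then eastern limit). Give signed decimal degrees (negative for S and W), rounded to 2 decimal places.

-8.00, -6.00

Field I=8, H=7: +8·20° lon, +7·10° lat → SW at lon -20°, lat -20°.
Square 6, 4: +6·2° lon, +4·1° lat → SW at lon -8°, lat -16°.
Cell spans 2° lon × 1° lat.
west -8.00, east -6.00.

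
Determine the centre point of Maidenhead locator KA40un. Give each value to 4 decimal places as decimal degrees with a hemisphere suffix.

Field K=10, A=0: +10·20° lon, +0·10° lat → SW at lon 20°, lat -90°.
Square 4, 0: +4·2° lon, +0·1° lat → SW at lon 28°, lat -90°.
Subsquare u=20, n=13: +20·0.0833333° lon, +13·0.0416667° lat → SW at lon 29.6667°, lat -89.4583°.
Cell spans 0.0833333° lon × 0.0416667° lat. Centre is SW corner plus half of each.
latitude 89.4375° S, longitude 29.7083° E.

89.4375° S, 29.7083° E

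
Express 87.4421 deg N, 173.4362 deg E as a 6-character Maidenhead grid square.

Add 180° to longitude and 90° to latitude: 353.4362, 177.4421.
Field (20°×10°, letters A–R): lon ⌊353.4362/20⌋ = 17 → R; lat ⌊177.4421/10⌋ = 17 → R.
Square (2°×1°, digits 0–9): lon ⌊13.4362/2⌋ = 6; lat ⌊7.4421/1⌋ = 7.
Subsquare (5′×2.5′, letters a–x): lon ⌊1.4362/0.0833333⌋ = 17 → r; lat ⌊0.4421/0.0416667⌋ = 10 → k.

RR67rk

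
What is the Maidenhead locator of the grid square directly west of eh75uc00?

EH75tc90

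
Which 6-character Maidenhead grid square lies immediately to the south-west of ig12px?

Longitude subsquare p = 15; −1 → 14 = o.
Latitude subsquare x = 23; −1 → 22 = w.

IG12ow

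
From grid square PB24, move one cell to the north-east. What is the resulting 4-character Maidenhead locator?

PB35

Longitude square 2; +1 → 3.
Latitude square 4; +1 → 5.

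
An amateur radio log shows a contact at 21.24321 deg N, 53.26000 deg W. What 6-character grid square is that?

GL31if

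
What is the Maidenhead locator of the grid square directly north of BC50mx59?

Latitude extended square 9; +1 → 10, wraps to 0, carry into subsquare.
Latitude subsquare x = 23; +1 → 24, wraps to 0 = a, carry into square.
Latitude square 0; +1 → 1.
The longitude characters are unchanged.

BC51ma50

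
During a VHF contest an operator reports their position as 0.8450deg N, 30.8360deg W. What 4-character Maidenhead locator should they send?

HJ40

Add 180° to longitude and 90° to latitude: 149.16, 90.84.
Field: lon ⌊149.16/20⌋ = 7 → H; lat ⌊90.84/10⌋ = 9 → J.
Square: lon ⌊9.16/2⌋ = 4; lat ⌊0.84/1⌋ = 0.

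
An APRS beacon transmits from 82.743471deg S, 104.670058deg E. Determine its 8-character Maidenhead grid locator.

OA27ig01

Offset from 180°W / 90°S: lon 284.67006°, lat 7.25653°.
Field: 284.67006/20 → 14 → O, 7.25653/10 → 0 → A; chars OA.
Square: 4.67006/2 → 2, 7.25653/1 → 7; chars 27.
Subsquare: 0.67006/0.0833333 → 8 → i, 0.25653/0.0416667 → 6 → g; chars ig.
Extended square: 0.00339/0.00833333 → 0, 0.00653/0.00416667 → 1; chars 01.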